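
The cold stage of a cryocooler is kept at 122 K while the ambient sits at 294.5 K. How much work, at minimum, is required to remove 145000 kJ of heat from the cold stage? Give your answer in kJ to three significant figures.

205000 kJ

The reservoir spacing is ΔT = 294.5 − 122 = 172.5 K.
The reversible limit is COP_R = T_C/ΔT = 0.7072, so W_min = Q_C/COP = Q_C·ΔT/T_C.
W_min = 145000 × 172.5/122.00 = 205000 kJ.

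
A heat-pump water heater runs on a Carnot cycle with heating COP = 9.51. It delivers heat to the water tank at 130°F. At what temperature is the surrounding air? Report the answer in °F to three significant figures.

COP_HP = T_H/(T_H − T_C) gives T_H − T_C = T_H/COP.
With T_H = 327.59 K, T_C = 327.59 × (1 − 1/9.51) = 293.15 K.
Converting, 293.15 K = 67.99°F.

68.0 °F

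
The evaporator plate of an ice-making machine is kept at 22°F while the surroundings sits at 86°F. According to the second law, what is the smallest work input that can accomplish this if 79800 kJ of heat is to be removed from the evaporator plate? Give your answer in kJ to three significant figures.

10600 kJ

In absolute terms T_C = 267.59 K and T_H = 303.15 K, so ΔT = 35.56 K.
The reversible limit is COP_R = T_C/ΔT = 7.526, so W_min = Q_C/COP = Q_C·ΔT/T_C.
W_min = 79800 × 35.56/267.59 = 10600 kJ.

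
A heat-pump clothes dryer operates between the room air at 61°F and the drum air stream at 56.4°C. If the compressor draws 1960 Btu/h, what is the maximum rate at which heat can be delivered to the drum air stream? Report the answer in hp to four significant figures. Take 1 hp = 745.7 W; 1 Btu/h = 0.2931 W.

In absolute terms T_C = 289.26 K and T_H = 329.55 K, so ΔT = 40.29 K.
COP_Carnot = T_H/ΔT = 329.55/40.29 = 8.180.
Q̇_max = COP_Carnot × Ẇ = 8.180 × 1960 Btu/h = 16030 Btu/h = 6.301 hp.

6.301 hp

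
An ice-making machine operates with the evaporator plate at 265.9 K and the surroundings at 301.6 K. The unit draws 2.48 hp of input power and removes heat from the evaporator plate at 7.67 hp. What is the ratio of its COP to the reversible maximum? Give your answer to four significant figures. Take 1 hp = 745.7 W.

0.4152

COP_actual = Q̇_C/Ẇ = 7.670/2.480 = 3.093.
The reservoir spacing is ΔT = 301.6 − 265.9 = 35.70 K.
COP_Carnot = T_C/ΔT = 265.90/35.70 = 7.448.
η_II = COP_actual/COP_Carnot = 3.093/7.448 = 0.4152.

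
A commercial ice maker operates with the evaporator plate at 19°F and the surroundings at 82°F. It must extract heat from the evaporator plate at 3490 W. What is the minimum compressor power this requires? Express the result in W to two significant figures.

460 W

In absolute terms T_C = 265.93 K and T_H = 300.93 K, so ΔT = 35.00 K.
COP_Carnot = T_C/ΔT = 265.93/35.00 = 7.598.
Ẇ_min = Q̇/COP_Carnot = 3490/7.598 = 459.3 W.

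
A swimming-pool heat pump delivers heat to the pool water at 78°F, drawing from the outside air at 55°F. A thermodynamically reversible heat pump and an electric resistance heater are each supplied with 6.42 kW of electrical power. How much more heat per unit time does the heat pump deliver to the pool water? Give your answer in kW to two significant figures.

In absolute terms T_C = 285.93 K and T_H = 298.71 K, so ΔT = 12.78 K.
COP_Carnot = T_H/ΔT = 298.71/12.78 = 23.38.
The heat pump delivers Q̇_H = COP × Ẇ = 150.1 kW; the resistance heater delivers Ẇ = 6.420 kW.
Extra = (COP − 1)·Ẇ = 143.7 kW.

140 kW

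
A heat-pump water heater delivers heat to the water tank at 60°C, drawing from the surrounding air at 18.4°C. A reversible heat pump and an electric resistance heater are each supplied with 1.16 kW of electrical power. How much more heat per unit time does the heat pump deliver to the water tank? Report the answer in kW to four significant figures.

In absolute terms T_C = 291.55 K and T_H = 333.15 K, so ΔT = 41.60 K.
COP_Carnot = T_H/ΔT = 333.15/41.60 = 8.008.
The heat pump delivers Q̇_H = COP × Ẇ = 9.290 kW; the resistance heater delivers Ẇ = 1.160 kW.
Extra = (COP − 1)·Ẇ = 8.130 kW.

8.130 kW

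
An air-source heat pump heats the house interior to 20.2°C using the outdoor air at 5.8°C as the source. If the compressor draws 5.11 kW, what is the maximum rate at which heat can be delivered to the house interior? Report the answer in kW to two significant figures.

In absolute terms T_C = 278.95 K and T_H = 293.35 K, so ΔT = 14.40 K.
COP_Carnot = T_H/ΔT = 293.35/14.40 = 20.37.
Q̇_max = COP_Carnot × Ẇ = 20.37 × 5.110 kW = 104.1 kW.

100 kW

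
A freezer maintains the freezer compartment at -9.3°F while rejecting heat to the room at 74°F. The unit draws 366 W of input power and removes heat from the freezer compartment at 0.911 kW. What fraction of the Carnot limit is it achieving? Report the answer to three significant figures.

Converting, Q̇_C = 0.9110 kW = 911.0 W, so COP_actual = Q̇_C/Ẇ = 911.0/366.0 = 2.489.
In absolute terms T_C = 250.21 K and T_H = 296.48 K, so ΔT = 46.28 K.
COP_Carnot = T_C/ΔT = 250.21/46.28 = 5.407.
η_II = COP_actual/COP_Carnot = 2.489/5.407 = 0.4604.

0.460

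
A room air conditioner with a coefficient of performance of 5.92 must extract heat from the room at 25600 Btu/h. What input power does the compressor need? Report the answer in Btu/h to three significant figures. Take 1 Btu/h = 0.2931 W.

Ẇ = Q̇_C/COP = 25600/5.92 = 4324 Btu/h.

4320 Btu/h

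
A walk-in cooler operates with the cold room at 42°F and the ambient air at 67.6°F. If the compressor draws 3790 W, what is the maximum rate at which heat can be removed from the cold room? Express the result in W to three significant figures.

74300 W

In absolute terms T_C = 278.71 K and T_H = 292.93 K, so ΔT = 14.22 K.
COP_Carnot = T_C/ΔT = 278.71/14.22 = 19.60.
Q̇_max = COP_Carnot × Ẇ = 19.60 × 3790 W = 74270 W.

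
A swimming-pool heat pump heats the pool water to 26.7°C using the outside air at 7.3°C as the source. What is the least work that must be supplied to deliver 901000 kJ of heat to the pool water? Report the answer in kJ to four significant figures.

In absolute terms T_C = 280.45 K and T_H = 299.85 K, so ΔT = 19.40 K.
The reversible limit is COP_HP = T_H/ΔT = 15.46, so W_min = Q_H/COP = Q_H·ΔT/T_H.
W_min = 901000 × 19.40/299.85 = 58290 kJ.

58290 kJ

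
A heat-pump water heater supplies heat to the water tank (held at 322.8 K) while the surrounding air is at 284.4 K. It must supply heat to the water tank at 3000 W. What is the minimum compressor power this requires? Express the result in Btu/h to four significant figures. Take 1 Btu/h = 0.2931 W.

The reservoir spacing is ΔT = 322.8 − 284.4 = 38.40 K.
COP_Carnot = T_H/ΔT = 322.80/38.40 = 8.406.
Ẇ_min = Q̇/COP_Carnot = 3000/8.406 = 356.9 W = 1218 Btu/h.

1218 Btu/h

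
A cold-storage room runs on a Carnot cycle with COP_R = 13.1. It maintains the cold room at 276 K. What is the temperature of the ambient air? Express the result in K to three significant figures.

297 K

COP_R = T_C/(T_H − T_C) gives T_H − T_C = T_C/COP.
With T_C = 276.00 K, T_H = 276.00 × (1 + 1/13.1) = 297.07 K.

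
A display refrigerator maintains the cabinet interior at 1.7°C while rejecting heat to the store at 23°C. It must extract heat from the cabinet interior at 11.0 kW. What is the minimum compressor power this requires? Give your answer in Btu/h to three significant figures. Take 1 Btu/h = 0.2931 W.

2910 Btu/h

In absolute terms T_C = 274.85 K and T_H = 296.15 K, so ΔT = 21.30 K.
COP_Carnot = T_C/ΔT = 274.85/21.30 = 12.90.
Ẇ_min = Q̇/COP_Carnot = 11.00/12.90 = 0.8525 kW = 2908 Btu/h.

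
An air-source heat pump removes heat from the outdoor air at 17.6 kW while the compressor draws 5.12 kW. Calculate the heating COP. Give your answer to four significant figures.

4.438

The first law gives Q̇_H = Q̇_C + Ẇ, so the three rates are Q̇_C = 17.60, Q̇_H = 22.72, Ẇ = 5.120 kW.
COP_HP = Q̇_H/Ẇ = 22.72/5.120 = 4.438.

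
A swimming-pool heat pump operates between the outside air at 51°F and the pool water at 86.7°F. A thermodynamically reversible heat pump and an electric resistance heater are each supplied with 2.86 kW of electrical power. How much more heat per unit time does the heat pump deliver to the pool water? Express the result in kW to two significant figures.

In absolute terms T_C = 283.71 K and T_H = 303.54 K, so ΔT = 19.83 K.
COP_Carnot = T_H/ΔT = 303.54/19.83 = 15.30.
The heat pump delivers Q̇_H = COP × Ẇ = 43.77 kW; the resistance heater delivers Ẇ = 2.860 kW.
Extra = (COP − 1)·Ẇ = 40.91 kW.

41 kW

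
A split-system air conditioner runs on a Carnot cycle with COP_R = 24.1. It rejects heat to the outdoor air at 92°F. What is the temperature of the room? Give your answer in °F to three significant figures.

70.0 °F

For a Carnot refrigerator COP_R = T_C/(T_H − T_C), so T_C = COP·T_H/(1 + COP).
With T_H = 306.48 K, T_C = 24.1 × 306.48/25.10 = 294.27 K.
Converting, 294.27 K = 70.02°F.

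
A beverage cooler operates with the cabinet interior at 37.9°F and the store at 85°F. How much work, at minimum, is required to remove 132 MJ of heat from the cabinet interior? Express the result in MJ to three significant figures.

In absolute terms T_C = 276.43 K and T_H = 302.59 K, so ΔT = 26.17 K.
The reversible limit is COP_R = T_C/ΔT = 10.56, so W_min = Q_C/COP = Q_C·ΔT/T_C.
W_min = 132.0 × 26.17/276.43 = 12.50 MJ.

12.5 MJ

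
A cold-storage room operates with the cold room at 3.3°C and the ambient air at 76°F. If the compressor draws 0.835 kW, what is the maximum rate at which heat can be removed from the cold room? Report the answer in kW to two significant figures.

11 kW

In absolute terms T_C = 276.45 K and T_H = 297.59 K, so ΔT = 21.14 K.
COP_Carnot = T_C/ΔT = 276.45/21.14 = 13.07.
Q̇_max = COP_Carnot × Ẇ = 13.07 × 0.8350 kW = 10.92 kW.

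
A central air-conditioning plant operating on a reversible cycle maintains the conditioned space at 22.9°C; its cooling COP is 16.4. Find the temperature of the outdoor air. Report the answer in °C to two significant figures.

41 °C

COP_R = T_C/(T_H − T_C) gives T_H − T_C = T_C/COP.
With T_C = 296.05 K, T_H = 296.05 × (1 + 1/16.4) = 314.10 K.
Converting, 314.10 K = 40.95°C.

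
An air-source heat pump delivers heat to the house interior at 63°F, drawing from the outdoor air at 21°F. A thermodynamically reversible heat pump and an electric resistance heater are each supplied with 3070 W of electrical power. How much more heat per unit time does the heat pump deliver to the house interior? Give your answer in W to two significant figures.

In absolute terms T_C = 267.04 K and T_H = 290.37 K, so ΔT = 23.33 K.
COP_Carnot = T_H/ΔT = 290.37/23.33 = 12.44.
The heat pump delivers Q̇_H = COP × Ẇ = 38200 W; the resistance heater delivers Ẇ = 3070 W.
Extra = (COP − 1)·Ẇ = 35130 W.

35000 W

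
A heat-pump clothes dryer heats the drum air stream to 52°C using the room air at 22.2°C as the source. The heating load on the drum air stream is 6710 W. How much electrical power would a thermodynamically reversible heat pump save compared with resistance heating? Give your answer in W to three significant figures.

In absolute terms T_C = 295.35 K and T_H = 325.15 K, so ΔT = 29.80 K.
COP_Carnot = T_H/ΔT = 325.15/29.80 = 10.91.
Resistance heating needs Ẇ_res = Q̇_H = 6710 W; the reversible heat pump needs only Ẇ_hp = Q̇_H/COP = 615.0 W.
Saving = 6710 − 615.0 = 6095 W.

6100 W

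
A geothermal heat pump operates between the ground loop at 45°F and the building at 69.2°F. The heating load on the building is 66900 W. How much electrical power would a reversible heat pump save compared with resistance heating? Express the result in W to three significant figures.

In absolute terms T_C = 280.37 K and T_H = 293.82 K, so ΔT = 13.44 K.
COP_Carnot = T_H/ΔT = 293.82/13.44 = 21.85.
Resistance heating needs Ẇ_res = Q̇_H = 66900 W; the reversible heat pump needs only Ẇ_hp = Q̇_H/COP = 3061 W.
Saving = 66900 − 3061 = 63840 W.

63800 W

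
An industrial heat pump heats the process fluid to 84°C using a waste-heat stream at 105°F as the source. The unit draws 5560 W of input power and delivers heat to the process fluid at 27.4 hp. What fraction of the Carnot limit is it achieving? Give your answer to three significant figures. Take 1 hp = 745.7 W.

0.447

Converting, Q̇_H = 27.40 hp = 20430 W, so COP_actual = Q̇_H/Ẇ = 20430/5560 = 3.675.
In absolute terms T_C = 313.71 K and T_H = 357.15 K, so ΔT = 43.44 K.
COP_Carnot = T_H/ΔT = 357.15/43.44 = 8.221.
η_II = COP_actual/COP_Carnot = 3.675/8.221 = 0.4470.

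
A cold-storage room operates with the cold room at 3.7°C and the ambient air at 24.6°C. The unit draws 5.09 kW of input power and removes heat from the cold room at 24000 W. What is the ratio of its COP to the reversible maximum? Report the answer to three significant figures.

Converting, Q̇_C = 24000 W = 24.00 kW, so COP_actual = Q̇_C/Ẇ = 24.00/5.090 = 4.715.
In absolute terms T_C = 276.85 K and T_H = 297.75 K, so ΔT = 20.90 K.
COP_Carnot = T_C/ΔT = 276.85/20.90 = 13.25.
η_II = COP_actual/COP_Carnot = 4.715/13.25 = 0.3560.

0.356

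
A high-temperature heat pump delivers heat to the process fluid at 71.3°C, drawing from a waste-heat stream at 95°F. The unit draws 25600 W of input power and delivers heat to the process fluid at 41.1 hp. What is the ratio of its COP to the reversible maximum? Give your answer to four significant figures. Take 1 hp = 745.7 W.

0.1262

Converting, Q̇_H = 41.10 hp = 30650 W, so COP_actual = Q̇_H/Ẇ = 30650/25600 = 1.197.
In absolute terms T_C = 308.15 K and T_H = 344.45 K, so ΔT = 36.30 K.
COP_Carnot = T_H/ΔT = 344.45/36.30 = 9.489.
η_II = COP_actual/COP_Carnot = 1.197/9.489 = 0.1262.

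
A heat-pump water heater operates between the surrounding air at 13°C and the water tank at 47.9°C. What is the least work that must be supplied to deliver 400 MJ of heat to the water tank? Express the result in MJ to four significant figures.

43.48 MJ

In absolute terms T_C = 286.15 K and T_H = 321.05 K, so ΔT = 34.90 K.
The reversible limit is COP_HP = T_H/ΔT = 9.199, so W_min = Q_H/COP = Q_H·ΔT/T_H.
W_min = 400.0 × 34.90/321.05 = 43.48 MJ.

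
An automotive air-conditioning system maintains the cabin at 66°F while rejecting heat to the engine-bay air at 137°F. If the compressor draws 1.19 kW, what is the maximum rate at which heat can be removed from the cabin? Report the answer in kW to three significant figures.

In absolute terms T_C = 292.04 K and T_H = 331.48 K, so ΔT = 39.44 K.
COP_Carnot = T_C/ΔT = 292.04/39.44 = 7.404.
Q̇_max = COP_Carnot × Ẇ = 7.404 × 1.190 kW = 8.811 kW.

8.81 kW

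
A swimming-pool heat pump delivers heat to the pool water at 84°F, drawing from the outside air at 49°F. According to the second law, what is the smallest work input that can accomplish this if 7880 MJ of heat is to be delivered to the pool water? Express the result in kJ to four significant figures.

In absolute terms T_C = 282.59 K and T_H = 302.04 K, so ΔT = 19.44 K.
The reversible limit is COP_HP = T_H/ΔT = 15.53, so W_min = Q_H/COP = Q_H·ΔT/T_H.
W_min = 7880 × 19.44/302.04 = 507.3 MJ = 507300 kJ.

507300 kJ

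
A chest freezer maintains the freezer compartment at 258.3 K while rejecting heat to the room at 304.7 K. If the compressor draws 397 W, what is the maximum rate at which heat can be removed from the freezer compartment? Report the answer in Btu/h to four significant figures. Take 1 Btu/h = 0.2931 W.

The reservoir spacing is ΔT = 304.7 − 258.3 = 46.40 K.
COP_Carnot = T_C/ΔT = 258.30/46.40 = 5.567.
Q̇_max = COP_Carnot × Ẇ = 5.567 × 397.0 W = 2210 W = 7540 Btu/h.

7540 Btu/h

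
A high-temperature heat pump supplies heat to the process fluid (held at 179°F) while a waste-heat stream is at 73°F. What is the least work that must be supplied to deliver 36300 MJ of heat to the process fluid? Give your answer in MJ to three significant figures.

6020 MJ

In absolute terms T_C = 295.93 K and T_H = 354.82 K, so ΔT = 58.89 K.
The reversible limit is COP_HP = T_H/ΔT = 6.025, so W_min = Q_H/COP = Q_H·ΔT/T_H.
W_min = 36300 × 58.89/354.82 = 6025 MJ.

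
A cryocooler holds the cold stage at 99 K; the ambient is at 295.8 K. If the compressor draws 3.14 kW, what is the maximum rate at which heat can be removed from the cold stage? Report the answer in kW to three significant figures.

1.58 kW

The reservoir spacing is ΔT = 295.8 − 99 = 196.8 K.
COP_Carnot = T_C/ΔT = 99.00/196.8 = 0.5030.
Q̇_max = COP_Carnot × Ẇ = 0.5030 × 3.140 kW = 1.580 kW.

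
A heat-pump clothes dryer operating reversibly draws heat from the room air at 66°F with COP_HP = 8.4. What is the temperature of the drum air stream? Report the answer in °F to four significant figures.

137.0 °F

COP_HP = T_H/(T_H − T_C) rearranges to T_H = COP·T_C/(COP − 1).
With T_C = 292.04 K, T_H = 8.4 × 292.04/7.400 = 331.50 K.
Converting, 331.50 K = 137.04°F.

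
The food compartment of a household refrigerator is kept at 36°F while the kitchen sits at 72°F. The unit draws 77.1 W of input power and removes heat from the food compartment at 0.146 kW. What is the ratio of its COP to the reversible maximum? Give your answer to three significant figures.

0.138

Converting, Q̇_C = 0.1460 kW = 146.0 W, so COP_actual = Q̇_C/Ẇ = 146.0/77.10 = 1.894.
In absolute terms T_C = 275.37 K and T_H = 295.37 K, so ΔT = 20.00 K.
COP_Carnot = T_C/ΔT = 275.37/20.00 = 13.77.
η_II = COP_actual/COP_Carnot = 1.894/13.77 = 0.1375.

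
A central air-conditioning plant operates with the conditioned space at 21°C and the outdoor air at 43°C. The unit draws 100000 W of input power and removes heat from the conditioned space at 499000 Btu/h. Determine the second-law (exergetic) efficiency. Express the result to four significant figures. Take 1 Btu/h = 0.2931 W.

Converting, Q̇_C = 499000 Btu/h = 146300 W, so COP_actual = Q̇_C/Ẇ = 146300/100000 = 1.463.
In absolute terms T_C = 294.15 K and T_H = 316.15 K, so ΔT = 22.00 K.
COP_Carnot = T_C/ΔT = 294.15/22.00 = 13.37.
η_II = COP_actual/COP_Carnot = 1.463/13.37 = 0.1094.

0.1094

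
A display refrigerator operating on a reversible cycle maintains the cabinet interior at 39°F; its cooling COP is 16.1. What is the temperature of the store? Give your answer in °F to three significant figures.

70.0 °F

COP_R = T_C/(T_H − T_C) gives T_H − T_C = T_C/COP.
With T_C = 277.04 K, T_H = 277.04 × (1 + 1/16.1) = 294.25 K.
Converting, 294.25 K = 69.97°F.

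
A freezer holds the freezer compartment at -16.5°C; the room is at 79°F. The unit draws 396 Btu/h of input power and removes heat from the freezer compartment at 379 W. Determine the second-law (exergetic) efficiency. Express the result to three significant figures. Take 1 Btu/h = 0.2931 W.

0.542

Converting, Q̇_C = 379.0 W = 1293 Btu/h, so COP_actual = Q̇_C/Ẇ = 1293/396.0 = 3.265.
In absolute terms T_C = 256.65 K and T_H = 299.26 K, so ΔT = 42.61 K.
COP_Carnot = T_C/ΔT = 256.65/42.61 = 6.023.
η_II = COP_actual/COP_Carnot = 3.265/6.023 = 0.5421.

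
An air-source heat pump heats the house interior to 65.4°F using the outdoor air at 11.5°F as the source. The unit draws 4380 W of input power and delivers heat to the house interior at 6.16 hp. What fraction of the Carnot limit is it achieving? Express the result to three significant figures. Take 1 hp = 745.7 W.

0.108

Converting, Q̇_H = 6.160 hp = 4594 W, so COP_actual = Q̇_H/Ẇ = 4594/4380 = 1.049.
In absolute terms T_C = 261.76 K and T_H = 291.71 K, so ΔT = 29.94 K.
COP_Carnot = T_H/ΔT = 291.71/29.94 = 9.742.
η_II = COP_actual/COP_Carnot = 1.049/9.742 = 0.1077.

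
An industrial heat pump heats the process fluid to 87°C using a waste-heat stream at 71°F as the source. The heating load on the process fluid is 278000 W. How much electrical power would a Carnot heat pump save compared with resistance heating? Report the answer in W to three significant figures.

In absolute terms T_C = 294.82 K and T_H = 360.15 K, so ΔT = 65.33 K.
COP_Carnot = T_H/ΔT = 360.15/65.33 = 5.513.
Resistance heating needs Ẇ_res = Q̇_H = 278000 W; the reversible heat pump needs only Ẇ_hp = Q̇_H/COP = 50430 W.
Saving = 278000 − 50430 = 227600 W.

228000 W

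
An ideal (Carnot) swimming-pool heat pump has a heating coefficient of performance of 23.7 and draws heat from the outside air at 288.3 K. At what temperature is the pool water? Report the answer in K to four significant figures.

COP_HP = T_H/(T_H − T_C) rearranges to T_H = COP·T_C/(COP − 1).
With T_C = 288.30 K, T_H = 23.7 × 288.30/22.70 = 301.00 K.

301.0 K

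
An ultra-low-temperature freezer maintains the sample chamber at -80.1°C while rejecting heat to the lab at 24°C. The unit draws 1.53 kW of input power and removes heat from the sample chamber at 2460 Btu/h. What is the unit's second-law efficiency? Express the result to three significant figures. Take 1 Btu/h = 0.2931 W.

Converting, Q̇_C = 2460 Btu/h = 0.7210 kW, so COP_actual = Q̇_C/Ẇ = 0.7210/1.530 = 0.4713.
In absolute terms T_C = 193.05 K and T_H = 297.15 K, so ΔT = 104.1 K.
COP_Carnot = T_C/ΔT = 193.05/104.1 = 1.854.
η_II = COP_actual/COP_Carnot = 0.4713/1.854 = 0.2541.

0.254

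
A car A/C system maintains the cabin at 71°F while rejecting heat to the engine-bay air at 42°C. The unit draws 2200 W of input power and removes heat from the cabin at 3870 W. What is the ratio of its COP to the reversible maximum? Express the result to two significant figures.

COP_actual = Q̇_C/Ẇ = 3870/2200 = 1.759.
In absolute terms T_C = 294.82 K and T_H = 315.15 K, so ΔT = 20.33 K.
COP_Carnot = T_C/ΔT = 294.82/20.33 = 14.50.
η_II = COP_actual/COP_Carnot = 1.759/14.50 = 0.1213.

0.12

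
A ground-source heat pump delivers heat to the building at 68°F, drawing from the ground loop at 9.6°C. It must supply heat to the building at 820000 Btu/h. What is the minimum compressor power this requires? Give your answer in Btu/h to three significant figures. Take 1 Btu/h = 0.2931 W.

In absolute terms T_C = 282.75 K and T_H = 293.15 K, so ΔT = 10.40 K.
COP_Carnot = T_H/ΔT = 293.15/10.40 = 28.19.
Ẇ_min = Q̇/COP_Carnot = 820000/28.19 = 29090 Btu/h.

29100 Btu/h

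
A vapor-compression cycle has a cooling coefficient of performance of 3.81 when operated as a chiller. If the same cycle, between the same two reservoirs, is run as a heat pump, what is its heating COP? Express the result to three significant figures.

4.81

The first law on one cycle gives Q_H = Q_C + W, so Q_H/W = Q_C/W + 1.
COP_HP = COP_R + 1 = 3.81 + 1 = 4.81.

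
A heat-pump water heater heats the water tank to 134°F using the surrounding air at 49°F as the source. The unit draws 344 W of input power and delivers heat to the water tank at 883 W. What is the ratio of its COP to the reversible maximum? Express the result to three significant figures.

0.368

COP_actual = Q̇_H/Ẇ = 883.0/344.0 = 2.567.
In absolute terms T_C = 282.59 K and T_H = 329.82 K, so ΔT = 47.22 K.
COP_Carnot = T_H/ΔT = 329.82/47.22 = 6.984.
η_II = COP_actual/COP_Carnot = 2.567/6.984 = 0.3675.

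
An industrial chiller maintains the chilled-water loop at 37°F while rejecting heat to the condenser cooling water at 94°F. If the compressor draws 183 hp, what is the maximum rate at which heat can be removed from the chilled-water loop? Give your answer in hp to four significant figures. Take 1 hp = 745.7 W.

1595 hp

In absolute terms T_C = 275.93 K and T_H = 307.59 K, so ΔT = 31.67 K.
COP_Carnot = T_C/ΔT = 275.93/31.67 = 8.714.
Q̇_max = COP_Carnot × Ẇ = 8.714 × 183.0 hp = 1595 hp.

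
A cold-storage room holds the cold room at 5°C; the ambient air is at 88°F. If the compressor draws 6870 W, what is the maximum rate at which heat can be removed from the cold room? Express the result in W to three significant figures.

73200 W

In absolute terms T_C = 278.15 K and T_H = 304.26 K, so ΔT = 26.11 K.
COP_Carnot = T_C/ΔT = 278.15/26.11 = 10.65.
Q̇_max = COP_Carnot × Ẇ = 10.65 × 6870 W = 73180 W.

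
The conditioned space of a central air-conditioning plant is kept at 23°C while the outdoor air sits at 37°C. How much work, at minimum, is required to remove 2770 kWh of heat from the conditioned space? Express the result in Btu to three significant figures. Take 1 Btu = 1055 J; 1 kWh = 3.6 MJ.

447000 Btu

In absolute terms T_C = 296.15 K and T_H = 310.15 K, so ΔT = 14.00 K.
The reversible limit is COP_R = T_C/ΔT = 21.15, so W_min = Q_C/COP = Q_C·ΔT/T_C.
W_min = 2770 × 14.00/296.15 = 130.9 kWh = 446800 Btu.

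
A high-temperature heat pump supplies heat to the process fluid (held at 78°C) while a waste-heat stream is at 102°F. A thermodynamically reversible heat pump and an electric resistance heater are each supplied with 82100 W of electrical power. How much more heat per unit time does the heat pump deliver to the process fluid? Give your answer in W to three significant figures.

655000 W

In absolute terms T_C = 312.04 K and T_H = 351.15 K, so ΔT = 39.11 K.
COP_Carnot = T_H/ΔT = 351.15/39.11 = 8.978.
The heat pump delivers Q̇_H = COP × Ẇ = 737100 W; the resistance heater delivers Ẇ = 82100 W.
Extra = (COP − 1)·Ẇ = 655000 W.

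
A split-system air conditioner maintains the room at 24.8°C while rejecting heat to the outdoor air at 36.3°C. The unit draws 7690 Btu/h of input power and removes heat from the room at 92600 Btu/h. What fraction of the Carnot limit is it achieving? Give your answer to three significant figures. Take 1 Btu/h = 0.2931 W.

0.465

COP_actual = Q̇_C/Ẇ = 92600/7690 = 12.04.
In absolute terms T_C = 297.95 K and T_H = 309.45 K, so ΔT = 11.50 K.
COP_Carnot = T_C/ΔT = 297.95/11.50 = 25.91.
η_II = COP_actual/COP_Carnot = 12.04/25.91 = 0.4648.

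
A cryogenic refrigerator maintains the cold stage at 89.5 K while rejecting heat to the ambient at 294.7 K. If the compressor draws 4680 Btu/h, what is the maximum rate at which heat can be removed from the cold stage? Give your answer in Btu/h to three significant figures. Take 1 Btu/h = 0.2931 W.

2040 Btu/h

The reservoir spacing is ΔT = 294.7 − 89.5 = 205.2 K.
COP_Carnot = T_C/ΔT = 89.50/205.2 = 0.4362.
Q̇_max = COP_Carnot × Ẇ = 0.4362 × 4680 Btu/h = 2041 Btu/h.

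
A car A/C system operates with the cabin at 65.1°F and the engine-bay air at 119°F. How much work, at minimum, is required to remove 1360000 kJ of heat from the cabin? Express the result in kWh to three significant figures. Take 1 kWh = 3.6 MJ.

In absolute terms T_C = 291.54 K and T_H = 321.48 K, so ΔT = 29.94 K.
The reversible limit is COP_R = T_C/ΔT = 9.736, so W_min = Q_C/COP = Q_C·ΔT/T_C.
W_min = 1360000 × 29.94/291.54 = 139700 kJ = 38.80 kWh.

38.8 kWh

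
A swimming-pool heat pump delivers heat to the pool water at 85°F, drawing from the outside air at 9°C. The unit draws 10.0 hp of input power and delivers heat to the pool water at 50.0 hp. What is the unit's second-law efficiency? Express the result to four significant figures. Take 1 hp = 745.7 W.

COP_actual = Q̇_H/Ẇ = 50.00/10.00 = 5.000.
In absolute terms T_C = 282.15 K and T_H = 302.59 K, so ΔT = 20.44 K.
COP_Carnot = T_H/ΔT = 302.59/20.44 = 14.80.
η_II = COP_actual/COP_Carnot = 5.000/14.80 = 0.3378.

0.3378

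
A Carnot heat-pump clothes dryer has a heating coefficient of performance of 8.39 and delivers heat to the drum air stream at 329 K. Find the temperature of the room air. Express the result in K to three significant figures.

290 K

COP_HP = T_H/(T_H − T_C) gives T_H − T_C = T_H/COP.
With T_H = 329.00 K, T_C = 329.00 × (1 − 1/8.39) = 289.79 K.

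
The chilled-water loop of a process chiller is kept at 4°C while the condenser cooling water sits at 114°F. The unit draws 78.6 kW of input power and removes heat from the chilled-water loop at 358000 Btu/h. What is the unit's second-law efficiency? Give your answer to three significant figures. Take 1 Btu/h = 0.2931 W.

0.200

Converting, Q̇_C = 358000 Btu/h = 104.9 kW, so COP_actual = Q̇_C/Ẇ = 104.9/78.60 = 1.335.
In absolute terms T_C = 277.15 K and T_H = 318.71 K, so ΔT = 41.56 K.
COP_Carnot = T_C/ΔT = 277.15/41.56 = 6.669.
η_II = COP_actual/COP_Carnot = 1.335/6.669 = 0.2002.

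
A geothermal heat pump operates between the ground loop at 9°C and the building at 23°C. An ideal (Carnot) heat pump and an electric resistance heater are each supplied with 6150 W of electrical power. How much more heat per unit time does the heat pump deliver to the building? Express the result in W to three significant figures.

In absolute terms T_C = 282.15 K and T_H = 296.15 K, so ΔT = 14.00 K.
COP_Carnot = T_H/ΔT = 296.15/14.00 = 21.15.
The heat pump delivers Q̇_H = COP × Ẇ = 130100 W; the resistance heater delivers Ẇ = 6150 W.
Extra = (COP − 1)·Ẇ = 123900 W.

124000 W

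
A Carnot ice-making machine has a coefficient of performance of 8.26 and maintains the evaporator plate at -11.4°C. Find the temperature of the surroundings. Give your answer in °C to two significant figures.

COP_R = T_C/(T_H − T_C) gives T_H − T_C = T_C/COP.
With T_C = 261.75 K, T_H = 261.75 × (1 + 1/8.26) = 293.44 K.
Converting, 293.44 K = 20.29°C.

20 °C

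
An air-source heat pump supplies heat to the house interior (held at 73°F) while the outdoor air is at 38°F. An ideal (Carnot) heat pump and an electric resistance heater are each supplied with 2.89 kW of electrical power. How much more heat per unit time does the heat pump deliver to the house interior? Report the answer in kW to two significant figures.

41 kW

In absolute terms T_C = 276.48 K and T_H = 295.93 K, so ΔT = 19.44 K.
COP_Carnot = T_H/ΔT = 295.93/19.44 = 15.22.
The heat pump delivers Q̇_H = COP × Ẇ = 43.98 kW; the resistance heater delivers Ẇ = 2.890 kW.
Extra = (COP − 1)·Ẇ = 41.09 kW.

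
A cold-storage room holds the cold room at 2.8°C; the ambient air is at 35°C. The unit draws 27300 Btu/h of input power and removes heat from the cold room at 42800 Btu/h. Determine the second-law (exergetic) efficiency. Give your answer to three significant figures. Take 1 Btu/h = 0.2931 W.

0.183

COP_actual = Q̇_C/Ẇ = 42800/27300 = 1.568.
In absolute terms T_C = 275.95 K and T_H = 308.15 K, so ΔT = 32.20 K.
COP_Carnot = T_C/ΔT = 275.95/32.20 = 8.570.
η_II = COP_actual/COP_Carnot = 1.568/8.570 = 0.1829.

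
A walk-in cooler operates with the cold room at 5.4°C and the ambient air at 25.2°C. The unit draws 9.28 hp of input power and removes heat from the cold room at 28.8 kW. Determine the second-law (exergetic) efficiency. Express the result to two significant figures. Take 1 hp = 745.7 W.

0.30

Converting, Q̇_C = 28.80 kW = 38.62 hp, so COP_actual = Q̇_C/Ẇ = 38.62/9.280 = 4.162.
In absolute terms T_C = 278.55 K and T_H = 298.35 K, so ΔT = 19.80 K.
COP_Carnot = T_C/ΔT = 278.55/19.80 = 14.07.
η_II = COP_actual/COP_Carnot = 4.162/14.07 = 0.2958.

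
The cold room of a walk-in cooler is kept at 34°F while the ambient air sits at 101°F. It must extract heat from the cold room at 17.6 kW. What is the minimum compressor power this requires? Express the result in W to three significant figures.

In absolute terms T_C = 274.26 K and T_H = 311.48 K, so ΔT = 37.22 K.
COP_Carnot = T_C/ΔT = 274.26/37.22 = 7.368.
Ẇ_min = Q̇/COP_Carnot = 17.60/7.368 = 2.389 kW = 2389 W.

2390 W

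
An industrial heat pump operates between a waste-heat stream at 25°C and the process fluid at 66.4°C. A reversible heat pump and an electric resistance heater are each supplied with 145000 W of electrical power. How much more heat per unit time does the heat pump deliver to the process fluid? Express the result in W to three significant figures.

1040000 W

In absolute terms T_C = 298.15 K and T_H = 339.55 K, so ΔT = 41.40 K.
COP_Carnot = T_H/ΔT = 339.55/41.40 = 8.202.
The heat pump delivers Q̇_H = COP × Ẇ = 1189000 W; the resistance heater delivers Ẇ = 145000 W.
Extra = (COP − 1)·Ẇ = 1044000 W.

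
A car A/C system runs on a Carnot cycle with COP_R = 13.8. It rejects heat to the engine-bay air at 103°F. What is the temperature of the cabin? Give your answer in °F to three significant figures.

65.0 °F

For a Carnot refrigerator COP_R = T_C/(T_H − T_C), so T_C = COP·T_H/(1 + COP).
With T_H = 312.59 K, T_C = 13.8 × 312.59/14.80 = 291.47 K.
Converting, 291.47 K = 64.98°F.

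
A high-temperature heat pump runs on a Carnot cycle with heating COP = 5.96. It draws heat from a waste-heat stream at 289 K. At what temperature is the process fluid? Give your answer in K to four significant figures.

COP_HP = T_H/(T_H − T_C) rearranges to T_H = COP·T_C/(COP − 1).
With T_C = 289.00 K, T_H = 5.96 × 289.00/4.960 = 347.27 K.

347.3 K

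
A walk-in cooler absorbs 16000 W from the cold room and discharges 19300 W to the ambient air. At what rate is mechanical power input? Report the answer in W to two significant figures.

3300 W

For a cyclic device the first law requires Q̇_H = Q̇_C + Ẇ.
Ẇ = Q̇_H − Q̇_C = 3300 W.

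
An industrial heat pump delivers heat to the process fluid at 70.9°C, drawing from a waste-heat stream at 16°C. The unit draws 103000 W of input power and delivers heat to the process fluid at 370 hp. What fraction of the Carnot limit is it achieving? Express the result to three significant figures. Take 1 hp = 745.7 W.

0.427

Converting, Q̇_H = 370.0 hp = 275900 W, so COP_actual = Q̇_H/Ẇ = 275900/103000 = 2.679.
In absolute terms T_C = 289.15 K and T_H = 344.05 K, so ΔT = 54.90 K.
COP_Carnot = T_H/ΔT = 344.05/54.90 = 6.267.
η_II = COP_actual/COP_Carnot = 2.679/6.267 = 0.4274.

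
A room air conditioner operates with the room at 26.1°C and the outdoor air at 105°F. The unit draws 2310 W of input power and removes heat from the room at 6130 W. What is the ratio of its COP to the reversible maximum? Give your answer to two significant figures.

COP_actual = Q̇_C/Ẇ = 6130/2310 = 2.654.
In absolute terms T_C = 299.25 K and T_H = 313.71 K, so ΔT = 14.46 K.
COP_Carnot = T_C/ΔT = 299.25/14.46 = 20.70.
η_II = COP_actual/COP_Carnot = 2.654/20.70 = 0.1282.

0.13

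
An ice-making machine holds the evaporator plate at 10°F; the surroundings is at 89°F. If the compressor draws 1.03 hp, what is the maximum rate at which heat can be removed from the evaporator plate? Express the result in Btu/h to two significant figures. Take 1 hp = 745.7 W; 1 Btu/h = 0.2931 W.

In absolute terms T_C = 260.93 K and T_H = 304.82 K, so ΔT = 43.89 K.
COP_Carnot = T_C/ΔT = 260.93/43.89 = 5.945.
Q̇_max = COP_Carnot × Ẇ = 5.945 × 1.030 hp = 6.124 hp = 15580 Btu/h.

16000 Btu/h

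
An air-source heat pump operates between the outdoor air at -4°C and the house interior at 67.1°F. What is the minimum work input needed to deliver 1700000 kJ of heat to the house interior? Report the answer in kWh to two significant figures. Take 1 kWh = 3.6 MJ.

38 kWh

In absolute terms T_C = 269.15 K and T_H = 292.65 K, so ΔT = 23.50 K.
The reversible limit is COP_HP = T_H/ΔT = 12.45, so W_min = Q_H/COP = Q_H·ΔT/T_H.
W_min = 1700000 × 23.50/292.65 = 136500 kJ = 37.92 kWh.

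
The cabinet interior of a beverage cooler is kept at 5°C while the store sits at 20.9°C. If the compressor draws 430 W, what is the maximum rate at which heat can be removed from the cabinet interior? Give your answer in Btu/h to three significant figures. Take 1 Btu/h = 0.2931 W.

25700 Btu/h

In absolute terms T_C = 278.15 K and T_H = 294.05 K, so ΔT = 15.90 K.
COP_Carnot = T_C/ΔT = 278.15/15.90 = 17.49.
Q̇_max = COP_Carnot × Ẇ = 17.49 × 430.0 W = 7522 W = 25660 Btu/h.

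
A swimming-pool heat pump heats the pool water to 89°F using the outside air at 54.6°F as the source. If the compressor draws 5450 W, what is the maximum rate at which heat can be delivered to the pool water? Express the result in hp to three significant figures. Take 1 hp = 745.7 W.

In absolute terms T_C = 285.71 K and T_H = 304.82 K, so ΔT = 19.11 K.
COP_Carnot = T_H/ΔT = 304.82/19.11 = 15.95.
Q̇_max = COP_Carnot × Ẇ = 15.95 × 5450 W = 86930 W = 116.6 hp.

117 hp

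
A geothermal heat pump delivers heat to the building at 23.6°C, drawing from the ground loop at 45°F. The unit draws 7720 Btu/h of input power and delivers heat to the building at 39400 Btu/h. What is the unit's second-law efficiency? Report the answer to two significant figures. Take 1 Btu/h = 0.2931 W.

COP_actual = Q̇_H/Ẇ = 39400/7720 = 5.104.
In absolute terms T_C = 280.37 K and T_H = 296.75 K, so ΔT = 16.38 K.
COP_Carnot = T_H/ΔT = 296.75/16.38 = 18.12.
η_II = COP_actual/COP_Carnot = 5.104/18.12 = 0.2817.

0.28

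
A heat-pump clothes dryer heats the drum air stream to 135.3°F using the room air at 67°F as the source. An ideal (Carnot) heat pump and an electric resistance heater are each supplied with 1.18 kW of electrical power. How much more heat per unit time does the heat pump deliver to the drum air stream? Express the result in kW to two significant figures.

9.1 kW

In absolute terms T_C = 292.59 K and T_H = 330.54 K, so ΔT = 37.94 K.
COP_Carnot = T_H/ΔT = 330.54/37.94 = 8.711.
The heat pump delivers Q̇_H = COP × Ẇ = 10.28 kW; the resistance heater delivers Ẇ = 1.180 kW.
Extra = (COP − 1)·Ẇ = 9.099 kW.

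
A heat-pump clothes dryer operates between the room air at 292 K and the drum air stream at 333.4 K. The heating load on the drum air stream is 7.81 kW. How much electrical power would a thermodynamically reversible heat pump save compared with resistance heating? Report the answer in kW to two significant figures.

6.8 kW

The reservoir spacing is ΔT = 333.4 − 292 = 41.40 K.
COP_Carnot = T_H/ΔT = 333.40/41.40 = 8.053.
Resistance heating needs Ẇ_res = Q̇_H = 7.810 kW; the reversible heat pump needs only Ẇ_hp = Q̇_H/COP = 0.9698 kW.
Saving = 7.810 − 0.9698 = 6.840 kW.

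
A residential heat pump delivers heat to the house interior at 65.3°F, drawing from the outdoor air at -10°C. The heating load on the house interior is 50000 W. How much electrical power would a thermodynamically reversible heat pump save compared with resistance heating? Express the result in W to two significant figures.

45000 W

In absolute terms T_C = 263.15 K and T_H = 291.65 K, so ΔT = 28.50 K.
COP_Carnot = T_H/ΔT = 291.65/28.50 = 10.23.
Resistance heating needs Ẇ_res = Q̇_H = 50000 W; the reversible heat pump needs only Ẇ_hp = Q̇_H/COP = 4886 W.
Saving = 50000 − 4886 = 45110 W.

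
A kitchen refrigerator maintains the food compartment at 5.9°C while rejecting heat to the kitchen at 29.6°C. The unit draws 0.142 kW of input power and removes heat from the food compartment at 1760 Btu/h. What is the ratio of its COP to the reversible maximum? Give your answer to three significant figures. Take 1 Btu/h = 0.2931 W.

Converting, Q̇_C = 1760 Btu/h = 0.5159 kW, so COP_actual = Q̇_C/Ẇ = 0.5159/0.1420 = 3.633.
In absolute terms T_C = 279.05 K and T_H = 302.75 K, so ΔT = 23.70 K.
COP_Carnot = T_C/ΔT = 279.05/23.70 = 11.77.
η_II = COP_actual/COP_Carnot = 3.633/11.77 = 0.3085.

0.309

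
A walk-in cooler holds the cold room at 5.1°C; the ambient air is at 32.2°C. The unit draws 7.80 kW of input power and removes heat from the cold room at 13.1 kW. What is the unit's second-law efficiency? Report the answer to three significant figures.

COP_actual = Q̇_C/Ẇ = 13.10/7.800 = 1.679.
In absolute terms T_C = 278.25 K and T_H = 305.35 K, so ΔT = 27.10 K.
COP_Carnot = T_C/ΔT = 278.25/27.10 = 10.27.
η_II = COP_actual/COP_Carnot = 1.679/10.27 = 0.1636.

0.164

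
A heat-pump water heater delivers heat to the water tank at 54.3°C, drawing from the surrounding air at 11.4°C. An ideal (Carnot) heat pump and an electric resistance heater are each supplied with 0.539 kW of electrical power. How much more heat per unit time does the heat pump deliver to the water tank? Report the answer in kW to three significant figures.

In absolute terms T_C = 284.55 K and T_H = 327.45 K, so ΔT = 42.90 K.
COP_Carnot = T_H/ΔT = 327.45/42.90 = 7.633.
The heat pump delivers Q̇_H = COP × Ẇ = 4.114 kW; the resistance heater delivers Ẇ = 0.5390 kW.
Extra = (COP − 1)·Ẇ = 3.575 kW.

3.58 kW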